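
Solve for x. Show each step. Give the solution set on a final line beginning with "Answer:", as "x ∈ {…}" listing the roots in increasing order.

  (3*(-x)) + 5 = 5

Step 1. [(3*(-x)) + 5 = 5] subtract 5: x sits inside (… + 5) ⇒ sub: 3*(-x) = 0.
Step 2. [3*(-x) = 0] 3·(inner) — divide through by 3 ⇒ div: -x = 0.
Step 3. [-x = 0] leading − — multiply by −1, so neg: x = 0.

Answer: x ∈ {0}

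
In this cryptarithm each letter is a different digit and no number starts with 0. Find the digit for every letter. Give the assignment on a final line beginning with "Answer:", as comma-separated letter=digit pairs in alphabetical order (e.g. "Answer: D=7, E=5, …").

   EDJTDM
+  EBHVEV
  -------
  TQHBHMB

Step 1. [T] the sum has 7 digits but both addends have 6; that extra leading digit T is the final carry, namely 1, so T=1.
Step 2. [col 1: M + V ≡ B (mod 10)] column 1 (M + V ≡ B (mod 10), carry-in 0) doesn't pin B yet; pick B=9 and continue, so B=9.
Step 3. [col 1: M + V ≡ B (mod 10)] several values work for M in column 1 (M + V ≡ B (mod 10), carry-in 0); try M=4, so M=4.
Step 4. [col 1: M + V ≡ B (mod 10)] in column 1 we have M+V≡B with carry-in 0; given M=4, B=9 and digits 1,4,9 already taken and all letters distinct, that pins V to 5, so V=5.
Step 5. [col 2: D + E ≡ M (mod 10)] E=6 is one option consistent with column 2 (D + E ≡ M (mod 10), carry-in 0) — take it. So E=6.
Step 6. [col 2: D + E ≡ M (mod 10)] column 2 reads D+E+carry(0)=M with E=6, M=4; with digits 1,4,5,6,9 already taken and all letters distinct, the only value for D is 8 ⇒ D=8.
Step 7. [col 3: T + V ≡ H (mod 10)] column 3 reads T+V+carry(1)=H with T=1, V=5; with digits 1,4,5,6,8,9 already taken and all letters distinct, the only value for H is 7, so H=7.
Step 8. [col 4: J + H ≡ B (mod 10)] in column 4 we have J+H≡B with carry-in 0; given H=7, B=9 and digits 1,4,5,6,7,8,9 already taken and all letters distinct, that pins J to 2 ⇒ J=2.
Step 9. [col 6: E + E ≡ Q (mod 10)] column 6: given E=6, carry-in 1, and digits 1,2,4,5,6,7,8,9 already taken and all letters distinct, E+E≡Q (mod 10) forces Q=3, so Q=3.

Answer: B=9, D=8, E=6, H=7, J=2, M=4, Q=3, T=1, V=5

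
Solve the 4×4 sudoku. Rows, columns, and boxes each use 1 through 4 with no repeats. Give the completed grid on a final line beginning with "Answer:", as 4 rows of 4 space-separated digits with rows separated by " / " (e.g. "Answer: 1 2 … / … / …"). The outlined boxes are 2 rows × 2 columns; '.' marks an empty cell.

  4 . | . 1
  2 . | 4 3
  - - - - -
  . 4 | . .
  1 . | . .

Step 1. [r3c4∈{2}] only 2 remains possible at r3c4 ⇒ r3c4=2.
Step 2. [r4c3∈{3}] r4c3's peers cover all but 3 ⇒ r4c3=3.
Step 3. [r1c2∈{3}] only 3 remains possible at r1c2 ⇒ r1c2=3.
Step 4. [r4c4∈{4}] nothing but 4 survives at r4c4. So r4c4=4.
Step 5. [r3c1∈{3}] r3c1 is down to just 3. So r3c1=3.
Step 6. [r2c2∈{1}] only 1 remains possible at r2c2 ⇒ r2c2=1.
Step 7. [r3c3∈{1}] r3c3's peers cover all but 1, so r3c3=1.
Step 8. [r1c3∈{2}] r1c3 is down to just 2. So r1c3=2.
Step 9. [r4c2∈{2}] r4c2 is down to just 2. So r4c2=2.

Answer: 4 3 2 1 / 2 1 4 3 / 3 4 1 2 / 1 2 3 4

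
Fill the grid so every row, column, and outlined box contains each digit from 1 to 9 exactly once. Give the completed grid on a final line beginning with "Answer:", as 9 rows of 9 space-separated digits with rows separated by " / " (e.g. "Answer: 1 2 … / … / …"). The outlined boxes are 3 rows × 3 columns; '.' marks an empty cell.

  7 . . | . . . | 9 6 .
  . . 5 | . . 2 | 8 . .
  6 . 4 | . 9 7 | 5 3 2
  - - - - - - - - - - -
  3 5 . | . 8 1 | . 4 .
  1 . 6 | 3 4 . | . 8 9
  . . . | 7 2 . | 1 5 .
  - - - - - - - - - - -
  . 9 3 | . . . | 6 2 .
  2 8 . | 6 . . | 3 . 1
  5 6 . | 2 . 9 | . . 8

Step 1. [r9c8∈{7}] r9c8's peers cover all but 7 ⇒ r9c8=7.
Step 2. [r1c6∈{3,4,5,8}] r1c6 is the only open cell in col 6 admitting 3, so r1c6=3.
Step 3. [r7c1∈{4}] r7c1 is down to just 4, so r7c1=4.
Step 4. [r3c2∈{1}] r3c2 is down to just 1 ⇒ r3c2=1.
Step 5. [r5c2∈{2,7}] in col 2, 7 fits only at r5c2 ⇒ r5c2=7.
Step 6. [r4c3∈{2,9}] r4c3 is the only open cell in box 4 admitting 2. So r4c3=2.
Step 7. [r7c5∈{1,5,7}] row 7 places 7 nowhere but r7c5 ⇒ r7c5=7.
Step 8. [r7c4∈{1,5,8}] 1 has one home in row 7: r7c4, so r7c4=1.
Step 9. [r1c4∈{4,5,8}] across col 4, 5 lands solely at r1c4, so r1c4=5.
Step 10. [r6c1∈{8,9}] col 1 places 8 nowhere but r6c1, so r6c1=8.
Step 11. [r5c6∈{5}] r5c6 has the single candidate 5 ⇒ r5c6=5.
Step 12. [r2c9∈{4,7}] across row 2, 7 lands solely at r2c9 ⇒ r2c9=7.
Step 13. [r6c9∈{3,6}] in row 6, 3 fits only at r6c9. So r6c9=3.
Step 14. [r2c8∈{1}] r2c8 has the single candidate 1 ⇒ r2c8=1.
Step 15. [r1c9∈{4}] r1c9's peers cover all but 4 ⇒ r1c9=4.
Step 16. [r6c2∈{4}] r6c2's peers cover all but 4 ⇒ r6c2=4.
Step 17. [r4c4∈{9}] r4c4's peers cover all but 9 ⇒ r4c4=9.
Step 18. [r2c1∈{9}] r2c1's peers cover all but 9, so r2c1=9.
Step 19. [r8c8∈{9}] r8c8 is down to just 9. So r8c8=9.
Step 20. [r8c6∈{4}] r8c6's peers cover all but 4, so r8c6=4.
Step 21. [r9c3∈{1}] only 1 remains possible at r9c3. So r9c3=1.
Step 22. [r6c6∈{6}] nothing but 6 survives at r6c6, so r6c6=6.
Step 23. [r6c3∈{9}] r6c3's peers cover all but 9. So r6c3=9.
Step 24. [r1c2∈{2}] r1c2 has the single candidate 2 ⇒ r1c2=2.
Step 25. [r2c5∈{6}] r2c5 is down to just 6 ⇒ r2c5=6.
Step 26. [r1c5∈{1}] nothing but 1 survives at r1c5. So r1c5=1.
Step 27. [r8c3∈{7}] r8c3 is down to just 7, so r8c3=7.
Step 28. [r2c4∈{4}] r2c4's peers cover all but 4. So r2c4=4.
Step 29. [r5c7∈{2}] only 2 remains possible at r5c7, so r5c7=2.
Step 30. [r9c5∈{3}] only 3 remains possible at r9c5 ⇒ r9c5=3.
Step 31. [r4c7∈{7}] only 7 remains possible at r4c7 ⇒ r4c7=7.
Step 32. [r2c2∈{3}] r2c2 is down to just 3. So r2c2=3.
Step 33. [r1c3∈{8}] r1c3 has the single candidate 8, so r1c3=8.
Step 34. [r4c9∈{6}] r4c9 has the single candidate 6, so r4c9=6.
Step 35. [r8c5∈{5}] only 5 remains possible at r8c5 ⇒ r8c5=5.
Step 36. [r7c9∈{5}] r7c9 has the single candidate 5 ⇒ r7c9=5.
Step 37. [r7c6∈{8}] r7c6 has the single candidate 8. So r7c6=8.
Step 38. [r3c4∈{8}] nothing but 8 survives at r3c4 ⇒ r3c4=8.
Step 39. [r9c7∈{4}] r9c7's peers cover all but 4 ⇒ r9c7=4.

Answer: 7 2 8 5 1 3 9 6 4 / 9 3 5 4 6 2 8 1 7 / 6 1 4 8 9 7 5 3 2 / 3 5 2 9 8 1 7 4 6 / 1 7 6 3 4 5 2 8 9 / 8 4 9 7 2 6 1 5 3 / 4 9 3 1 7 8 6 2 5 / 2 8 7 6 5 4 3 9 1 / 5 6 1 2 3 9 4 7 8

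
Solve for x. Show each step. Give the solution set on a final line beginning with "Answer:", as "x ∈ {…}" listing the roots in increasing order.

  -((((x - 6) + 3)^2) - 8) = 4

Step 1. [-((((x - 6) + 3)^2) - 8) = 4] flip signs both sides ⇒ neg: (((x - 6) + 3)^2) - 8 = -4.
Step 2. [(((x - 6) + 3)^2) - 8 = -4] -8 is outermost — add 8 both sides. So sub: ((x - 6) + 3)^2 = 4.
Step 3. [((x - 6) + 3)^2 = 4] LHS squared, RHS 4 ≥ 0: apply √ (±) ⇒ sqrt: (x - 6) + 3 = 2 or -2.
Step 4. [(x - 6) + 3 = 2 or -2] peel the +3: subtract 3 from each side ⇒ sub: x - 6 = -1 or -5.
Step 5. [x - 6 = -1 or -5] the outer -6 inverts by adding 6. So sub: x = 5 or 1.

Answer: x ∈ {1, 5}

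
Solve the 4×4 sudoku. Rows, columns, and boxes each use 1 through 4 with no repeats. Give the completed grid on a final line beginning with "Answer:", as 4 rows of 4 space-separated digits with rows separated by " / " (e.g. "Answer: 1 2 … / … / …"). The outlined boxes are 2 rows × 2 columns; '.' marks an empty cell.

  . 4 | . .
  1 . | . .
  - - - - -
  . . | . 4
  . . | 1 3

Step 1. [r3c3∈{2}] nothing but 2 survives at r3c3 ⇒ r3c3=2.
Step 2. [r4c2∈{2}] r4c2 has the single candidate 2, so r4c2=2.
Step 3. [r2c2∈{3}] only 3 remains possible at r2c2 ⇒ r2c2=3.
Step 4. [r2c4∈{2}] r2c4 is down to just 2 ⇒ r2c4=2.
Step 5. [r3c2∈{1}] r3c2's peers cover all but 1, so r3c2=1.
Step 6. [r1c1∈{2}] r1c1 is down to just 2, so r1c1=2.
Step 7. [r2c3∈{4}] r2c3 has the single candidate 4, so r2c3=4.
Step 8. [r3c1∈{3}] only 3 remains possible at r3c1. So r3c1=3.
Step 9. [r4c1∈{4}] r4c1's peers cover all but 4. So r4c1=4.
Step 10. [r1c4∈{1}] r1c4's peers cover all but 1. So r1c4=1.
Step 11. [r1c3∈{3}] r1c3's peers cover all but 3 ⇒ r1c3=3.

Answer: 2 4 3 1 / 1 3 4 2 / 3 1 2 4 / 4 2 1 3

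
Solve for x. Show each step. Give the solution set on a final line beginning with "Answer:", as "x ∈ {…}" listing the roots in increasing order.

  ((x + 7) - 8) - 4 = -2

Step 1. [((x + 7) - 8) - 4 = -2] add 4: x sits inside (… - 4). So sub: (x + 7) - 8 = 2.
Step 2. [(x + 7) - 8 = 2] the outer -8 inverts by adding 8, so sub: x + 7 = 10.
Step 3. [x + 7 = 10] subtract 7: x sits inside (… + 7) ⇒ sub: x = 3.

Answer: x ∈ {3}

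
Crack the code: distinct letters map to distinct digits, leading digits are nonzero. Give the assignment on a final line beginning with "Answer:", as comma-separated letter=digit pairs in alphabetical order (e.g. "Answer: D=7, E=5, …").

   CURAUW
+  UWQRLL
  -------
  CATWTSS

Step 1. [col 1: W + L ≡ S (mod 10)] several values work for S in column 1 (W + L ≡ S (mod 10), carry-in 0); try S=4. So S=4.
Step 2. [col 1: W + L ≡ S (mod 10)] no forcing yet in column 1 (carry-in 0); L=5 is free and consistent — try it, so L=5.
Step 3. [C] the sum has 7 digits but both addends have 6; that extra leading digit C is the final carry, namely 1, so C=1.
Step 4. [col 1: W + L ≡ S (mod 10)] in column 1 we have W+L≡S with carry-in 0; given L=5, S=4 and digits 1,4,5 already taken and all letters distinct, that pins W to 9, so W=9.
Step 5. [col 2: U + L ≡ S (mod 10)] from column 2 (L=5, S=4, carry-in 1, digits 1,4,5,9 already taken and all letters distinct): U must equal 8 ⇒ U=8.
Step 6. [col 3: A + R ≡ T (mod 10)] column 3 (A + R ≡ T (mod 10), carry-in 1) doesn't pin A yet; pick A=0 and continue, so A=0.
Step 7. [col 3: A + R ≡ T (mod 10)] no forcing yet in column 3 (carry-in 1); T=7 is free and consistent — try it ⇒ T=7.
Step 8. [col 3: A + R ≡ T (mod 10)] in column 3 we have A+R≡T with carry-in 1; given A=0, T=7 and digits 0,1,4,5,7,8,9 already taken and all letters distinct, that pins R to 6. So R=6.
Step 9. [col 4: R + Q ≡ W (mod 10)] in column 4 we have R+Q≡W with carry-in 0; given R=6, W=9 and digits 0,1,4,5,6,7,8,9 already taken and all letters distinct, that pins Q to 3, so Q=3.

Answer: A=0, C=1, L=5, Q=3, R=6, S=4, T=7, U=8, W=9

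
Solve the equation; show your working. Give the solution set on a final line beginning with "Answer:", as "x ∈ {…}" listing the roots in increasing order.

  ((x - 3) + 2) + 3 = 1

Step 1. [((x - 3) + 2) + 3 = 1] peel the +3: subtract 3 from each side ⇒ sub: (x - 3) + 2 = -2.
Step 2. [(x - 3) + 2 = -2] subtract 2: x sits inside (… + 2) ⇒ sub: x - 3 = -4.
Step 3. [x - 3 = -4] peel the -3: add 3 from each side. So sub: x = -1.

Answer: x ∈ {-1}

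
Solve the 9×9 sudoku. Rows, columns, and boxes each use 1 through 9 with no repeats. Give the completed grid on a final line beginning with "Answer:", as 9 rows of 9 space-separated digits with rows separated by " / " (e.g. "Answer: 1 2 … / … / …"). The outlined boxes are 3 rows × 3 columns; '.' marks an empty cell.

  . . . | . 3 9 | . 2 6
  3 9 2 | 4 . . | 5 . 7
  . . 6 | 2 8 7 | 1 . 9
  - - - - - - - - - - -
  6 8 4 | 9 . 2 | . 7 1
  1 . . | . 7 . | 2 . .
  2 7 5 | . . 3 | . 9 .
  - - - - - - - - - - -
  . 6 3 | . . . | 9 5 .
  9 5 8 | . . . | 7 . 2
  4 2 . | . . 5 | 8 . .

Step 1. [r7c9∈{4}] nothing but 4 survives at r7c9, so r7c9=4.
Step 2. [r9c3∈{1,7}] 1 has one home in box 7: r9c3 ⇒ r9c3=1.
Step 3. [r8c8∈{1,3,6}] 1 has one home in col 8: r8c8, so r8c8=1.
Step 4. [r6c7∈{4,6}] in col 7, 6 fits only at r6c7, so r6c7=6.
Step 5. [r5c8∈{3,4,8}] box 6 places 4 nowhere but r5c8 ⇒ r5c8=4.
Step 6. [r9c4∈{3,6,7}] r9c4 is the only open cell in row 9 admitting 7, so r9c4=7.
Step 7. [r1c4∈{1,5}] 5 has one home in box 2: r1c4. So r1c4=5.
Step 8. [r5c9∈{3,5,8}] across row 5, 5 lands solely at r5c9, so r5c9=5.
Step 9. [r9c8∈{3,6}] r9c8 is the only open cell in col 8 admitting 6. So r9c8=6.
Step 10. [r8c6∈{4,6}] col 6 places 4 nowhere but r8c6. So r8c6=4.
Step 11. [r8c5∈{6}] r8c5's peers cover all but 6 ⇒ r8c5=6.
Step 12. [r2c5∈{1}] nothing but 1 survives at r2c5 ⇒ r2c5=1.
Step 13. [r5c4∈{6,8}] in col 4, 6 fits only at r5c4, so r5c4=6.
Step 14. [r7c6∈{1,8}] r7c6 is the only open cell in col 6 admitting 1. So r7c6=1.
Step 15. [r6c9∈{8}] r6c9's peers cover all but 8, so r6c9=8.
Step 16. [r7c1∈{7}] only 7 remains possible at r7c1, so r7c1=7.
Step 17. [r3c2∈{4}] nothing but 4 survives at r3c2 ⇒ r3c2=4.
Step 18. [r3c8∈{3}] r3c8's peers cover all but 3. So r3c8=3.
Step 19. [r6c4∈{1}] r6c4 is down to just 1, so r6c4=1.
Step 20. [r9c5∈{9}] r9c5's peers cover all but 9 ⇒ r9c5=9.
Step 21. [r1c7∈{4}] r1c7 is down to just 4 ⇒ r1c7=4.
Step 22. [r8c4∈{3}] r8c4 is down to just 3 ⇒ r8c4=3.
Step 23. [r2c8∈{8}] r2c8 has the single candidate 8 ⇒ r2c8=8.
Step 24. [r5c2∈{3}] only 3 remains possible at r5c2 ⇒ r5c2=3.
Step 25. [r1c1∈{8}] only 8 remains possible at r1c1, so r1c1=8.
Step 26. [r4c5∈{5}] nothing but 5 survives at r4c5 ⇒ r4c5=5.
Step 27. [r4c7∈{3}] nothing but 3 survives at r4c7, so r4c7=3.
Step 28. [r1c3∈{7}] only 7 remains possible at r1c3, so r1c3=7.
Step 29. [r5c6∈{8}] r5c6 has the single candidate 8 ⇒ r5c6=8.
Step 30. [r6c5∈{4}] r6c5 is down to just 4, so r6c5=4.
Step 31. [r3c1∈{5}] r3c1 is down to just 5 ⇒ r3c1=5.
Step 32. [r7c4∈{8}] r7c4 is down to just 8, so r7c4=8.
Step 33. [r9c9∈{3}] r9c9's peers cover all but 3 ⇒ r9c9=3.
Step 34. [r5c3∈{9}] r5c3's peers cover all but 9 ⇒ r5c3=9.
Step 35. [r7c5∈{2}] r7c5 is down to just 2. So r7c5=2.
Step 36. [r2c6∈{6}] r2c6 has the single candidate 6. So r2c6=6.
Step 37. [r1c2∈{1}] only 1 remains possible at r1c2. So r1c2=1.

Answer: 8 1 7 5 3 9 4 2 6 / 3 9 2 4 1 6 5 8 7 / 5 4 6 2 8 7 1 3 9 / 6 8 4 9 5 2 3 7 1 / 1 3 9 6 7 8 2 4 5 / 2 7 5 1 4 3 6 9 8 / 7 6 3 8 2 1 9 5 4 / 9 5 8 3 6 4 7 1 2 / 4 2 1 7 9 5 8 6 3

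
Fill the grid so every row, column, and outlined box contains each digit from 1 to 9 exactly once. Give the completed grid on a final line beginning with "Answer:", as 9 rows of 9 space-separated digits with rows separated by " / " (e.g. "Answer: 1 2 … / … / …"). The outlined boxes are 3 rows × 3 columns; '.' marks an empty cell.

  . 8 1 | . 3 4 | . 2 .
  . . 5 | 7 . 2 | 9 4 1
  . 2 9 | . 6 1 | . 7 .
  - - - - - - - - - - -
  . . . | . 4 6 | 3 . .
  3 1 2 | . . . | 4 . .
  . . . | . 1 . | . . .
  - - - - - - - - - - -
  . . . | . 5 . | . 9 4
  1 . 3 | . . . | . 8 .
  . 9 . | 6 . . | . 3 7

Step 1. [r6c7∈{2,5,6,7,8}] col 7 places 7 nowhere but r6c7. So r6c7=7.
Step 2. [r9c6∈{8}] nothing but 8 survives at r9c6. So r9c6=8.
Step 3. [r9c5∈{2}] r9c5's peers cover all but 2. So r9c5=2.
Step 4. [r1c4∈{5,9}] r1c4 is the only open cell in row 1 admitting 9. So r1c4=9.
Step 5. [r3c4∈{5,8}] box 2 places 5 nowhere but r3c4 ⇒ r3c4=5.
Step 6. [r7c1∈{2,6,7,8}] col 1 places 2 nowhere but r7c1. So r7c1=2.
Step 7. [r7c3∈{6,7,8}] r7c3 is the only open cell in row 7 admitting 8, so r7c3=8.
Step 8. [r6c3∈{4,6}] 6 has one home in col 3: r6c3 ⇒ r6c3=6.
Step 9. [r6c8∈{5}] nothing but 5 survives at r6c8. So r6c8=5.
Step 10. [r5c4∈{8}] r5c4 is down to just 8. So r5c4=8.
Step 11. [r8c7∈{2,5,6}] r8c7 is the only open cell in col 7 admitting 2, so r8c7=2.
Step 12. [r4c3∈{7}] nothing but 7 survives at r4c3 ⇒ r4c3=7.
Step 13. [r9c7∈{1,5}] row 9 places 1 nowhere but r9c7. So r9c7=1.
Step 14. [r9c1∈{4,5}] row 9 places 5 nowhere but r9c1, so r9c1=5.
Step 15. [r7c7∈{6}] r7c7 has the single candidate 6, so r7c7=6.
Step 16. [r8c2∈{4,6,7}] in row 8, 6 fits only at r8c2. So r8c2=6.
Step 17. [r1c9∈{5,6}] box 3 places 6 nowhere but r1c9, so r1c9=6.
Step 18. [r5c9∈{9}] r5c9 is down to just 9. So r5c9=9.
Step 19. [r6c6∈{3,9}] across box 5, 9 lands solely at r6c6, so r6c6=9.
Step 20. [r8c6∈{7}] only 7 remains possible at r8c6. So r8c6=7.
Step 21. [r6c4∈{2,3}] in row 6, 3 fits only at r6c4 ⇒ r6c4=3.
Step 22. [r6c9∈{2,8}] r6c9 is the only open cell in row 6 admitting 2. So r6c9=2.
Step 23. [r4c9∈{8}] nothing but 8 survives at r4c9, so r4c9=8.
Step 24. [r3c1∈{4}] r3c1 is down to just 4 ⇒ r3c1=4.
Step 25. [r4c2∈{5}] only 5 remains possible at r4c2 ⇒ r4c2=5.
Step 26. [r9c3∈{4}] only 4 remains possible at r9c3 ⇒ r9c3=4.
Step 27. [r2c1∈{6}] r2c1 is down to just 6. So r2c1=6.
Step 28. [r7c2∈{7}] r7c2 is down to just 7, so r7c2=7.
Step 29. [r8c9∈{5}] r8c9 is down to just 5. So r8c9=5.
Step 30. [r6c2∈{4}] r6c2 is down to just 4, so r6c2=4.
Step 31. [r1c1∈{7}] only 7 remains possible at r1c1 ⇒ r1c1=7.
Step 32. [r4c1∈{9}] r4c1 is down to just 9, so r4c1=9.
Step 33. [r1c7∈{5}] r1c7 is down to just 5 ⇒ r1c7=5.
Step 34. [r7c4∈{1}] r7c4 has the single candidate 1 ⇒ r7c4=1.
Step 35. [r4c8∈{1}] only 1 remains possible at r4c8. So r4c8=1.
Step 36. [r8c4∈{4}] r8c4 has the single candidate 4, so r8c4=4.
Step 37. [r7c6∈{3}] r7c6 has the single candidate 3 ⇒ r7c6=3.
Step 38. [r5c8∈{6}] r5c8's peers cover all but 6, so r5c8=6.
Step 39. [r2c2∈{3}] r2c2's peers cover all but 3, so r2c2=3.
Step 40. [r5c6∈{5}] r5c6 has the single candidate 5 ⇒ r5c6=5.
Step 41. [r5c5∈{7}] r5c5 has the single candidate 7. So r5c5=7.
Step 42. [r8c5∈{9}] r8c5 has the single candidate 9, so r8c5=9.
Step 43. [r2c5∈{8}] r2c5 has the single candidate 8 ⇒ r2c5=8.
Step 44. [r6c1∈{8}] r6c1 is down to just 8. So r6c1=8.
Step 45. [r3c7∈{8}] r3c7's peers cover all but 8 ⇒ r3c7=8.
Step 46. [r3c9∈{3}] r3c9 is down to just 3 ⇒ r3c9=3.
Step 47. [r4c4∈{2}] r4c4's peers cover all but 2 ⇒ r4c4=2.

Answer: 7 8 1 9 3 4 5 2 6 / 6 3 5 7 8 2 9 4 1 / 4 2 9 5 6 1 8 7 3 / 9 5 7 2 4 6 3 1 8 / 3 1 2 8 7 5 4 6 9 / 8 4 6 3 1 9 7 5 2 / 2 7 8 1 5 3 6 9 4 / 1 6 3 4 9 7 2 8 5 / 5 9 4 6 2 8 1 3 7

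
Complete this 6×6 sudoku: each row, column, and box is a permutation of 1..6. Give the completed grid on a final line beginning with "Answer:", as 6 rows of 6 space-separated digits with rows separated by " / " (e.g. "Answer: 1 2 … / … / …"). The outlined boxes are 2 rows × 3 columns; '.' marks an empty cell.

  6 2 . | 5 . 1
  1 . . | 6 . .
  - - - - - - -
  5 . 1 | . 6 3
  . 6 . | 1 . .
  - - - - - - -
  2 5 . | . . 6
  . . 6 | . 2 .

Step 1. [r3c2∈{4}] only 4 remains possible at r3c2 ⇒ r3c2=4.
Step 2. [r2c2∈{3}] r2c2 is down to just 3, so r2c2=3.
Step 3. [r2c5∈{4}] r2c5 has the single candidate 4 ⇒ r2c5=4.
Step 4. [r6c1∈{3,4}] col 1 places 4 nowhere but r6c1, so r6c1=4.
Step 5. [r5c3∈{3}] r5c3 has the single candidate 3 ⇒ r5c3=3.
Step 6. [r4c6∈{2,4,5}] in row 4, 4 fits only at r4c6 ⇒ r4c6=4.
Step 7. [r2c6∈{2}] r2c6 is down to just 2. So r2c6=2.
Step 8. [r4c3∈{2}] r4c3's peers cover all but 2, so r4c3=2.
Step 9. [r5c4∈{4}] r5c4's peers cover all but 4. So r5c4=4.
Step 10. [r6c4∈{3}] r6c4's peers cover all but 3 ⇒ r6c4=3.
Step 11. [r3c4∈{2}] r3c4 is down to just 2. So r3c4=2.
Step 12. [r4c5∈{5}] nothing but 5 survives at r4c5. So r4c5=5.
Step 13. [r1c3∈{4}] nothing but 4 survives at r1c3, so r1c3=4.
Step 14. [r6c2∈{1}] only 1 remains possible at r6c2. So r6c2=1.
Step 15. [r4c1∈{3}] r4c1's peers cover all but 3, so r4c1=3.
Step 16. [r5c5∈{1}] r5c5 has the single candidate 1 ⇒ r5c5=1.
Step 17. [r6c6∈{5}] only 5 remains possible at r6c6, so r6c6=5.
Step 18. [r1c5∈{3}] r1c5's peers cover all but 3. So r1c5=3.
Step 19. [r2c3∈{5}] r2c3 has the single candidate 5 ⇒ r2c3=5.

Answer: 6 2 4 5 3 1 / 1 3 5 6 4 2 / 5 4 1 2 6 3 / 3 6 2 1 5 4 / 2 5 3 4 1 6 / 4 1 6 3 2 5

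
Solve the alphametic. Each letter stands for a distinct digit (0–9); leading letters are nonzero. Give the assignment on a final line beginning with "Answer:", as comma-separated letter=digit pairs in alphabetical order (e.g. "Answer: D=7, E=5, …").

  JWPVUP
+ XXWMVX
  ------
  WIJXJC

Step 1. [col 1: P + X ≡ C (mod 10)] several values work for X in column 1 (P + X ≡ C (mod 10), carry-in 0); try X=2. So X=2.
Step 2. [col 1: P + X ≡ C (mod 10)] no forcing yet in column 1 (carry-in 0); C=8 is free and consistent — try it, so C=8.
Step 3. [col 1: P + X ≡ C (mod 10)] from column 1 (X=2, C=8, carry-in 0, digits 2,8 already taken and all letters distinct): P must equal 6. So P=6.
Step 4. [col 2: U + V ≡ J (mod 10)] no forcing yet in column 2 (carry-in 0); U=1 is free and consistent — try it, so U=1.
Step 5. [col 2: U + V ≡ J (mod 10)] V=3 is one option consistent with column 2 (U + V ≡ J (mod 10), carry-in 0) — take it, so V=3.
Step 6. [col 2: U + V ≡ J (mod 10)] from column 2 (U=1, V=3, carry-in 0, digits 1,2,3,6,8 already taken and all letters distinct): J must equal 4 ⇒ J=4.
Step 7. [col 3: V + M ≡ X (mod 10)] in column 3 we have V+M≡X with carry-in 0; given V=3, X=2 and digits 1,2,3,4,6,8 already taken and all letters distinct, that pins M to 9, so M=9.
Step 8. [col 4: P + W ≡ J (mod 10)] in column 4 we have P+W≡J with carry-in 1; given P=6, J=4 and digits 1,2,3,4,6,8,9 already taken and all letters distinct, that pins W to 7, so W=7.
Step 9. [col 5: W + X ≡ I (mod 10)] column 5 reads W+X+carry(1)=I with W=7, X=2; with digits 1,2,3,4,6,7,8,9 already taken and all letters distinct, the only value for I is 0 ⇒ I=0.

Answer: C=8, I=0, J=4, M=9, P=6, U=1, V=3, W=7, X=2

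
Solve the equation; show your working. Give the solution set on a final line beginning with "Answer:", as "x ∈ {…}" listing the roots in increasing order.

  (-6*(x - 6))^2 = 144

Step 1. [(-6*(x - 6))^2 = 144] LHS squared, RHS 144 ≥ 0: apply √ (±) ⇒ sqrt: -6*(x - 6) = 12 or -12.
Step 2. [-6*(x - 6) = 12 or -12] LHS = -6·(…); ÷-6 both sides ⇒ div: x - 6 = -2 or 2.
Step 3. [x - 6 = -2 or 2] the outer -6 inverts by adding 6, so sub: x = 4 or 8.

Answer: x ∈ {4, 8}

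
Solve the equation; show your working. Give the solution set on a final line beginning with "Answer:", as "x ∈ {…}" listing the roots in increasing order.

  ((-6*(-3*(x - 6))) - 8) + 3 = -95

Step 1. [((-6*(-3*(x - 6))) - 8) + 3 = -95] 3 comes off first (subtract 3) ⇒ sub: (-6*(-3*(x - 6))) - 8 = -98.
Step 2. [(-6*(-3*(x - 6))) - 8 = -98] the outer -8 inverts by adding 8. So sub: -6*(-3*(x - 6)) = -90.
Step 3. [-6*(-3*(x - 6)) = -90] divide by the outer -6 ⇒ div: -3*(x - 6) = 15.
Step 4. [-3*(x - 6) = 15] leading coefficient -3: divide by -3 ⇒ div: x - 6 = -5.
Step 5. [x - 6 = -5] peel the -6: add 6 from each side ⇒ sub: x = 1.

Answer: x ∈ {1}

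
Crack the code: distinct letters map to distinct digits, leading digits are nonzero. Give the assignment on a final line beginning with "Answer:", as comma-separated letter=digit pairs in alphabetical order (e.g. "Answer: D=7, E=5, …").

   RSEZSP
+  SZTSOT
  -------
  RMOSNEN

Step 1. [col 1: P + T ≡ N (mod 10)] several values work for N in column 1 (P + T ≡ N (mod 10), carry-in 0); try N=6 ⇒ N=6.
Step 2. [col 1: P + T ≡ N (mod 10)] several values work for P in column 1 (P + T ≡ N (mod 10), carry-in 0); try P=2, so P=2.
Step 3. [R] the sum has 7 digits but both addends have 6; that extra leading digit R is the final carry, namely 1, so R=1.
Step 4. [col 1: P + T ≡ N (mod 10)] in column 1 we have P+T≡N with carry-in 0; given P=2, N=6 and digits 1,2,6 already taken and all letters distinct, that pins T to 4, so T=4.
Step 5. [col 2: S + O ≡ E (mod 10)] E=3 is one option consistent with column 2 (S + O ≡ E (mod 10), carry-in 0) — take it. So E=3.
Step 6. [col 2: S + O ≡ E (mod 10)] several values work for S in column 2 (S + O ≡ E (mod 10), carry-in 0); try S=8, so S=8.
Step 7. [col 2: S + O ≡ E (mod 10)] from column 2 (S=8, E=3, carry-in 0, digits 1,2,3,4,6,8 already taken and all letters distinct): O must equal 5, so O=5.
Step 8. [col 3: Z + S ≡ N (mod 10)] from column 3 (S=8, N=6, carry-in 1, digits 1,2,3,4,5,6,8 already taken and all letters distinct): Z must equal 7. So Z=7.
Step 9. [col 6: R + S ≡ M (mod 10)] in column 6 we have R+S≡M with carry-in 1; given R=1, S=8 and digits 1,2,3,4,5,6,7,8 already taken and all letters distinct, that pins M to 0. So M=0.

Answer: E=3, M=0, N=6, O=5, P=2, R=1, S=8, T=4, Z=7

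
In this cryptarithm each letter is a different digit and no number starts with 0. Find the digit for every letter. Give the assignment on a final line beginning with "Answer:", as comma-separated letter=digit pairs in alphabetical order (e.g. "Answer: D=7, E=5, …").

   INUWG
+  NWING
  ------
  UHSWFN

Step 1. [col 1: G + G ≡ N (mod 10)] several values work for N in column 1 (G + G ≡ N (mod 10), carry-in 0); try N=6. So N=6.
Step 2. [U] the sum has 6 digits but both addends have 5; that extra leading digit U is the final carry, namely 1 ⇒ U=1.
Step 3. [col 1: G + G ≡ N (mod 10)] column 1 (G + G ≡ N (mod 10), carry-in 0) doesn't pin G yet; pick G=8 and continue, so G=8.
Step 4. [col 2: W + N ≡ F (mod 10)] column 2 (W + N ≡ F (mod 10), carry-in 1) doesn't pin F yet; pick F=4 and continue, so F=4.
Step 5. [col 2: W + N ≡ F (mod 10)] column 2 reads W+N+carry(1)=F with N=6, F=4; with digits 1,4,6,8 already taken and all letters distinct, the only value for W is 7 ⇒ W=7.
Step 6. [col 3: U + I ≡ W (mod 10)] from column 3 (U=1, W=7, carry-in 1, digits 1,4,6,7,8 already taken and all letters distinct): I must equal 5. So I=5.
Step 7. [col 4: N + W ≡ S (mod 10)] in column 4 we have N+W≡S with carry-in 0; given N=6, W=7 and digits 1,4,5,6,7,8 already taken and all letters distinct, that pins S to 3 ⇒ S=3.
Step 8. [col 5: I + N ≡ H (mod 10)] in column 5 we have I+N≡H with carry-in 1; given I=5, N=6 and digits 1,3,4,5,6,7,8 already taken and all letters distinct, that pins H to 2. So H=2.

Answer: F=4, G=8, H=2, I=5, N=6, S=3, U=1, W=7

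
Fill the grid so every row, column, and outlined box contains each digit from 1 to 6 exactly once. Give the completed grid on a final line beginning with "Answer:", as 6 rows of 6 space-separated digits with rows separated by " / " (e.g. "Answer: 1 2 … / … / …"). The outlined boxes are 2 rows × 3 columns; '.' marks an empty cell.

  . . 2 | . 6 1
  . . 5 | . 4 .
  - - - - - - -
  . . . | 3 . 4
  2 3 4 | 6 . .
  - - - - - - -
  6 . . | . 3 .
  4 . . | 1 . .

Step 1. [r4c6∈{5}] r4c6 has the single candidate 5, so r4c6=5.
Step 2. [r5c6∈{2}] r5c6 has the single candidate 2 ⇒ r5c6=2.
Step 3. [r2c2∈{1,6}] across row 2, 6 lands solely at r2c2 ⇒ r2c2=6.
Step 4. [r6c5∈{5}] r6c5 is down to just 5, so r6c5=5.
Step 5. [r5c2∈{1,5}] in row 5, 5 fits only at r5c2. So r5c2=5.
Step 6. [r3c2∈{1}] r3c2 is down to just 1, so r3c2=1.
Step 7. [r1c1∈{3}] nothing but 3 survives at r1c1. So r1c1=3.
Step 8. [r3c3∈{6}] nothing but 6 survives at r3c3 ⇒ r3c3=6.
Step 9. [r2c4∈{2}] r2c4's peers cover all but 2, so r2c4=2.
Step 10. [r2c1∈{1}] r2c1's peers cover all but 1. So r2c1=1.
Step 11. [r5c3∈{1}] r5c3 is down to just 1 ⇒ r5c3=1.
Step 12. [r5c4∈{4}] r5c4 is down to just 4. So r5c4=4.
Step 13. [r1c2∈{4}] r1c2's peers cover all but 4 ⇒ r1c2=4.
Step 14. [r6c6∈{6}] nothing but 6 survives at r6c6 ⇒ r6c6=6.
Step 15. [r4c5∈{1}] nothing but 1 survives at r4c5, so r4c5=1.
Step 16. [r6c3∈{3}] nothing but 3 survives at r6c3. So r6c3=3.
Step 17. [r6c2∈{2}] r6c2's peers cover all but 2 ⇒ r6c2=2.
Step 18. [r3c5∈{2}] nothing but 2 survives at r3c5, so r3c5=2.
Step 19. [r3c1∈{5}] nothing but 5 survives at r3c1, so r3c1=5.
Step 20. [r2c6∈{3}] r2c6 is down to just 3. So r2c6=3.
Step 21. [r1c4∈{5}] r1c4 has the single candidate 5, so r1c4=5.

Answer: 3 4 2 5 6 1 / 1 6 5 2 4 3 / 5 1 6 3 2 4 / 2 3 4 6 1 5 / 6 5 1 4 3 2 / 4 2 3 1 5 6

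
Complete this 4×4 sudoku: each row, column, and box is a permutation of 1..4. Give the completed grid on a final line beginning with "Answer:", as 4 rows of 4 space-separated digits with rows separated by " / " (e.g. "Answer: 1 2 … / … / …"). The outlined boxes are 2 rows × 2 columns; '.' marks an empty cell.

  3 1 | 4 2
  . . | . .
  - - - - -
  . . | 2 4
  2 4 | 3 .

Step 1. [r4c4∈{1}] only 1 remains possible at r4c4. So r4c4=1.
Step 2. [r2c4∈{3}] only 3 remains possible at r2c4. So r2c4=3.
Step 3. [r3c2∈{3}] r3c2's peers cover all but 3 ⇒ r3c2=3.
Step 4. [r2c3∈{1}] r2c3 is down to just 1. So r2c3=1.
Step 5. [r2c2∈{2}] nothing but 2 survives at r2c2, so r2c2=2.
Step 6. [r2c1∈{4}] r2c1 has the single candidate 4 ⇒ r2c1=4.
Step 7. [r3c1∈{1}] r3c1 is down to just 1. So r3c1=1.

Answer: 3 1 4 2 / 4 2 1 3 / 1 3 2 4 / 2 4 3 1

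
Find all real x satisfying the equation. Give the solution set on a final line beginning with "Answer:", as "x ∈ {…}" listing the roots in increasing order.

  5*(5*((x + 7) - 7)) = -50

Step 1. [5*(5*((x + 7) - 7)) = -50] LHS = 5·(…); ÷5 both sides. So div: 5*((x + 7) - 7) = -10.
Step 2. [5*((x + 7) - 7) = -10] LHS = 5·(…); ÷5 both sides. So div: (x + 7) - 7 = -2.
Step 3. [(x + 7) - 7 = -2] add 7: x sits inside (… - 7), so sub: x + 7 = 5.
Step 4. [x + 7 = 5] peel the +7: subtract 7 from each side ⇒ sub: x = -2.

Answer: x ∈ {-2}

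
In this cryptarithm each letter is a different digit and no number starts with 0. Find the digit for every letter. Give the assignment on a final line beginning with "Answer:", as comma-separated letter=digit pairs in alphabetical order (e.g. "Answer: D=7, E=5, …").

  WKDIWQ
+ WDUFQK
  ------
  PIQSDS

Step 1. [col 1: Q + K ≡ S (mod 10)] several values work for Q in column 1 (Q + K ≡ S (mod 10), carry-in 0); try Q=7 ⇒ Q=7.
Step 2. [col 1: Q + K ≡ S (mod 10)] several values work for K in column 1 (Q + K ≡ S (mod 10), carry-in 0); try K=2 ⇒ K=2.
Step 3. [col 1: Q + K ≡ S (mod 10)] column 1: given Q=7, K=2, carry-in 0, and digits 2,7 already taken and all letters distinct, Q+K≡S (mod 10) forces S=9, so S=9.
Step 4. [col 2: W + Q ≡ D (mod 10)] no forcing yet in column 2 (carry-in 0); D=1 is free and consistent — try it. So D=1.
Step 5. [col 2: W + Q ≡ D (mod 10)] column 2 reads W+Q+carry(0)=D with Q=7, D=1; with digits 1,2,7,9 already taken and all letters distinct, the only value for W is 4, so W=4.
Step 6. [col 3: I + F ≡ S (mod 10)] no forcing yet in column 3 (carry-in 1); I=3 is free and consistent — try it, so I=3.
Step 7. [col 3: I + F ≡ S (mod 10)] column 3: given I=3, S=9, carry-in 1, and digits 1,2,3,4,7,9 already taken and all letters distinct, I+F≡S (mod 10) forces F=5. So F=5.
Step 8. [col 4: D + U ≡ Q (mod 10)] in column 4 we have D+U≡Q with carry-in 0; given D=1, Q=7 and digits 1,2,3,4,5,7,9 already taken and all letters distinct, that pins U to 6, so U=6.
Step 9. [col 6: W + W ≡ P (mod 10)] in column 6 we have W+W≡P with carry-in 0; given W=4 and digits 1,2,3,4,5,6,7,9 already taken and all letters distinct, that pins P to 8 ⇒ P=8.

Answer: D=1, F=5, I=3, K=2, P=8, Q=7, S=9, U=6, W=4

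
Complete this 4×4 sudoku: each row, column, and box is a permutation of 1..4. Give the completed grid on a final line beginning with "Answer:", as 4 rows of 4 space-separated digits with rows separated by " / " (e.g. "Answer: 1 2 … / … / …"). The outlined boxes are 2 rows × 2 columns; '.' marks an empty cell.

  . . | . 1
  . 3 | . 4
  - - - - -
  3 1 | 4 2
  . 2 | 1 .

Step 1. [r2c3∈{2}] r2c3 is down to just 2, so r2c3=2.
Step 2. [r1c1∈{2,4}] 2 has one home in row 1: r1c1, so r1c1=2.
Step 3. [r1c3∈{3}] r1c3 is down to just 3. So r1c3=3.
Step 4. [r1c2∈{4}] r1c2's peers cover all but 4 ⇒ r1c2=4.
Step 5. [r4c1∈{4}] r4c1 has the single candidate 4 ⇒ r4c1=4.
Step 6. [r2c1∈{1}] r2c1's peers cover all but 1, so r2c1=1.
Step 7. [r4c4∈{3}] nothing but 3 survives at r4c4 ⇒ r4c4=3.

Answer: 2 4 3 1 / 1 3 2 4 / 3 1 4 2 / 4 2 1 3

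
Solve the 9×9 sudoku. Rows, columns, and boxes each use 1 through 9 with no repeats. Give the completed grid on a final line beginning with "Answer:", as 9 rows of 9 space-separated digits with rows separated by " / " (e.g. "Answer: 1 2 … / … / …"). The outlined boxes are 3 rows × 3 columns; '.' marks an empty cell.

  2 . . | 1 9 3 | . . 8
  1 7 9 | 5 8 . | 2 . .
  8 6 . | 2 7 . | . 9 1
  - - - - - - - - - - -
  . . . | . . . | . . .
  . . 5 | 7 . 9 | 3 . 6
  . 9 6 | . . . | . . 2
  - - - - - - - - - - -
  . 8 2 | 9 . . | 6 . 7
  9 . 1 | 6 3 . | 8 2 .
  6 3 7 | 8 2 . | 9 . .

Step 1. [r5c1∈{4}] only 4 remains possible at r5c1 ⇒ r5c1=4.
Step 2. [r3c6∈{4}] nothing but 4 survives at r3c6, so r3c6=4.
Step 3. [r5c5∈{1}] r5c5 is down to just 1, so r5c5=1.
Step 4. [r7c1∈{5}] nothing but 5 survives at r7c1 ⇒ r7c1=5.
Step 5. [r1c8∈{4,5,6,7}] 6 has one home in row 1: r1c8. So r1c8=6.
Step 6. [r4c6∈{2,5,6,8}] in col 6, 2 fits only at r4c6, so r4c6=2.
Step 7. [r1c7∈{4,5,7}] row 1 places 7 nowhere but r1c7, so r1c7=7.
Step 8. [r7c5∈{4}] r7c5 has the single candidate 4, so r7c5=4.
Step 9. [r6c5∈{5}] nothing but 5 survives at r6c5. So r6c5=5.
Step 10. [r4c9∈{4,5,9}] row 4 places 9 nowhere but r4c9, so r4c9=9.
Step 11. [r8c2∈{4}] r8c2's peers cover all but 4 ⇒ r8c2=4.
Step 12. [r8c9∈{5}] nothing but 5 survives at r8c9. So r8c9=5.
Step 13. [r4c8∈{1,4,5,7,8}] across col 8, 5 lands solely at r4c8 ⇒ r4c8=5.
Step 14. [r6c8∈{1,4,7,8}] col 8 places 7 nowhere but r6c8, so r6c8=7.
Step 15. [r6c1∈{3}] r6c1 is down to just 3. So r6c1=3.
Step 16. [r7c8∈{1,3}] row 7 places 3 nowhere but r7c8, so r7c8=3.
Step 17. [r6c4∈{4}] r6c4 is down to just 4, so r6c4=4.
Step 18. [r9c9∈{4}] nothing but 4 survives at r9c9. So r9c9=4.
Step 19. [r4c2∈{1}] r4c2's peers cover all but 1, so r4c2=1.
Step 20. [r9c6∈{1,5}] in row 9, 5 fits only at r9c6. So r9c6=5.
Step 21. [r9c8∈{1}] r9c8 has the single candidate 1. So r9c8=1.
Step 22. [r6c6∈{8}] nothing but 8 survives at r6c6 ⇒ r6c6=8.
Step 23. [r1c3∈{4}] r1c3 is down to just 4 ⇒ r1c3=4.
Step 24. [r4c3∈{8}] r4c3's peers cover all but 8, so r4c3=8.
Step 25. [r6c7∈{1}] r6c7 is down to just 1. So r6c7=1.
Step 26. [r5c8∈{8}] r5c8 has the single candidate 8. So r5c8=8.
Step 27. [r3c3∈{3}] only 3 remains possible at r3c3, so r3c3=3.
Step 28. [r2c6∈{6}] nothing but 6 survives at r2c6. So r2c6=6.
Step 29. [r8c6∈{7}] only 7 remains possible at r8c6. So r8c6=7.
Step 30. [r5c2∈{2}] r5c2 is down to just 2. So r5c2=2.
Step 31. [r2c9∈{3}] r2c9's peers cover all but 3 ⇒ r2c9=3.
Step 32. [r7c6∈{1}] r7c6 has the single candidate 1, so r7c6=1.
Step 33. [r4c1∈{7}] only 7 remains possible at r4c1, so r4c1=7.
Step 34. [r3c7∈{5}] r3c7 is down to just 5. So r3c7=5.
Step 35. [r4c4∈{3}] only 3 remains possible at r4c4 ⇒ r4c4=3.
Step 36. [r1c2∈{5}] r1c2's peers cover all but 5 ⇒ r1c2=5.
Step 37. [r4c5∈{6}] r4c5 is down to just 6. So r4c5=6.
Step 38. [r4c7∈{4}] r4c7's peers cover all but 4, so r4c7=4.
Step 39. [r2c8∈{4}] nothing but 4 survives at r2c8 ⇒ r2c8=4.

Answer: 2 5 4 1 9 3 7 6 8 / 1 7 9 5 8 6 2 4 3 / 8 6 3 2 7 4 5 9 1 / 7 1 8 3 6 2 4 5 9 / 4 2 5 7 1 9 3 8 6 / 3 9 6 4 5 8 1 7 2 / 5 8 2 9 4 1 6 3 7 / 9 4 1 6 3 7 8 2 5 / 6 3 7 8 2 5 9 1 4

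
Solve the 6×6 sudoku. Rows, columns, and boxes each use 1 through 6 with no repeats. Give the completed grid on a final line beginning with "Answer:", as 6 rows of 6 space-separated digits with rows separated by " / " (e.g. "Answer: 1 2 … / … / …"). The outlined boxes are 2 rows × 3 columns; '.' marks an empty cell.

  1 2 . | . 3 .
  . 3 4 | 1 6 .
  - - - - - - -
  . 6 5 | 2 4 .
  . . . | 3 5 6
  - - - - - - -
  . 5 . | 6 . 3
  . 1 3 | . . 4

Step 1. [r5c3∈{2}] nothing but 2 survives at r5c3. So r5c3=2.
Step 2. [r1c6∈{5}] only 5 remains possible at r1c6, so r1c6=5.
Step 3. [r5c1∈{4}] r5c1 is down to just 4. So r5c1=4.
Step 4. [r1c3∈{6}] nothing but 6 survives at r1c3. So r1c3=6.
Step 5. [r4c1∈{2}] only 2 remains possible at r4c1 ⇒ r4c1=2.
Step 6. [r2c1∈{5}] r2c1 is down to just 5, so r2c1=5.
Step 7. [r2c6∈{2}] r2c6's peers cover all but 2, so r2c6=2.
Step 8. [r6c5∈{2}] r6c5 has the single candidate 2, so r6c5=2.
Step 9. [r6c1∈{6}] r6c1's peers cover all but 6. So r6c1=6.
Step 10. [r1c4∈{4}] r1c4's peers cover all but 4, so r1c4=4.
Step 11. [r4c2∈{4}] nothing but 4 survives at r4c2 ⇒ r4c2=4.
Step 12. [r3c6∈{1}] nothing but 1 survives at r3c6. So r3c6=1.
Step 13. [r4c3∈{1}] nothing but 1 survives at r4c3, so r4c3=1.
Step 14. [r3c1∈{3}] r3c1's peers cover all but 3. So r3c1=3.
Step 15. [r6c4∈{5}] nothing but 5 survives at r6c4, so r6c4=5.
Step 16. [r5c5∈{1}] r5c5 is down to just 1 ⇒ r5c5=1.

Answer: 1 2 6 4 3 5 / 5 3 4 1 6 2 / 3 6 5 2 4 1 / 2 4 1 3 5 6 / 4 5 2 6 1 3 / 6 1 3 5 2 4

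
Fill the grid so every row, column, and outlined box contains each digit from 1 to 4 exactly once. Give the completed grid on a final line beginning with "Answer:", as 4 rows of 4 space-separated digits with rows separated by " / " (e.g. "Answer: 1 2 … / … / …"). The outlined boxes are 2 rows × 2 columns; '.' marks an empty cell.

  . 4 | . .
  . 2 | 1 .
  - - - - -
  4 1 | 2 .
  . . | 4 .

Step 1. [r2c1∈{3}] r2c1 is down to just 3. So r2c1=3.
Step 2. [r3c4∈{3}] r3c4's peers cover all but 3 ⇒ r3c4=3.
Step 3. [r4c1∈{2}] r4c1 has the single candidate 2. So r4c1=2.
Step 4. [r4c4∈{1}] r4c4 has the single candidate 1. So r4c4=1.
Step 5. [r1c3∈{3}] r1c3's peers cover all but 3. So r1c3=3.
Step 6. [r4c2∈{3}] only 3 remains possible at r4c2 ⇒ r4c2=3.
Step 7. [r2c4∈{4}] nothing but 4 survives at r2c4, so r2c4=4.
Step 8. [r1c1∈{1}] r1c1 is down to just 1, so r1c1=1.
Step 9. [r1c4∈{2}] only 2 remains possible at r1c4, so r1c4=2.

Answer: 1 4 3 2 / 3 2 1 4 / 4 1 2 3 / 2 3 4 1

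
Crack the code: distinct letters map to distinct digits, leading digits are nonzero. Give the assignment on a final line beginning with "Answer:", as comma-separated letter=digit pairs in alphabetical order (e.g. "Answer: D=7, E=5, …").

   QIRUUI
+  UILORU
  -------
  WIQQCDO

Step 1. [W] adding two 6-digit numbers gives at most 6+1 digits, and here it does — W is that final carry and must be 1. So W=1.
Step 2. [col 1: I + U ≡ O (mod 10)] column 1 (I + U ≡ O (mod 10), carry-in 0) doesn't pin I yet; pick I=4 and continue. So I=4.
Step 3. [col 1: I + U ≡ O (mod 10)] column 1 (I + U ≡ O (mod 10), carry-in 0) doesn't pin O yet; pick O=0 and continue ⇒ O=0.
Step 4. [col 1: I + U ≡ O (mod 10)] column 1 reads I+U+carry(0)=O with I=4, O=0; with digits 0,1,4 already taken and all letters distinct, the only value for U is 6, so U=6.
Step 5. [col 2: U + R ≡ D (mod 10)] column 2 (U + R ≡ D (mod 10), carry-in 1) doesn't pin D yet; pick D=2 and continue ⇒ D=2.
Step 6. [col 2: U + R ≡ D (mod 10)] column 2: given U=6, D=2, carry-in 1, and digits 0,1,2,4,6 already taken and all letters distinct, U+R≡D (mod 10) forces R=5 ⇒ R=5.
Step 7. [col 3: U + O ≡ C (mod 10)] column 3: given U=6, O=0, carry-in 1, and digits 0,1,2,4,5,6 already taken and all letters distinct, U+O≡C (mod 10) forces C=7, so C=7.
Step 8. [col 4: R + L ≡ Q (mod 10)] several values work for L in column 4 (R + L ≡ Q (mod 10), carry-in 0); try L=3. So L=3.
Step 9. [col 4: R + L ≡ Q (mod 10)] in column 4 we have R+L≡Q with carry-in 0; given R=5, L=3 and digits 0,1,2,3,4,5,6,7 already taken and all letters distinct, that pins Q to 8, so Q=8.

Answer: C=7, D=2, I=4, L=3, O=0, Q=8, R=5, U=6, W=1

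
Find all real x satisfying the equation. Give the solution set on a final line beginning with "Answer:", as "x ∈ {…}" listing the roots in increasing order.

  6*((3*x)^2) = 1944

Step 1. [6*((3*x)^2) = 1944] leading coefficient 6: divide by 6. So div: (3*x)^2 = 324.
Step 2. [(3*x)^2 = 324] 324 ≥ 0, LHS is (·)² — take ±√ ⇒ sqrt: 3*x = 18 or -18.
Step 3. [3*x = 18 or -18] divide by the outer 3, so div: x = 6 or -6.

Answer: x ∈ {-6, 6}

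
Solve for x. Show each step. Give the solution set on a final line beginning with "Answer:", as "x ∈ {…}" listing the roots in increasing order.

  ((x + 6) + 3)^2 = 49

Step 1. [((x + 6) + 3)^2 = 49] √ both sides: 49 ≥ 0 gives two branches, so sqrt: (x + 6) + 3 = 7 or -7.
Step 2. [(x + 6) + 3 = 7 or -7] 3 comes off first (subtract 3), so sub: x + 6 = 4 or -10.
Step 3. [x + 6 = 4 or -10] +6 is outermost — subtract 6 both sides, so sub: x = -2 or -16.

Answer: x ∈ {-16, -2}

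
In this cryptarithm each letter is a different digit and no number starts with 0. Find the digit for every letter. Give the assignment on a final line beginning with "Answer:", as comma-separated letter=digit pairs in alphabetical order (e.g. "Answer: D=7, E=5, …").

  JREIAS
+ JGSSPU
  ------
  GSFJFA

Step 1. [col 1: S + U ≡ A (mod 10)] A=6 is one option consistent with column 1 (S + U ≡ A (mod 10), carry-in 0) — take it ⇒ A=6.
Step 2. [col 1: S + U ≡ A (mod 10)] several values work for S in column 1 (S + U ≡ A (mod 10), carry-in 0); try S=7, so S=7.
Step 3. [col 1: S + U ≡ A (mod 10)] column 1: given S=7, A=6, carry-in 0, and digits 6,7 already taken and all letters distinct, S+U≡A (mod 10) forces U=9. So U=9.
Step 4. [col 2: A + P ≡ F (mod 10)] column 2 (A + P ≡ F (mod 10), carry-in 1) doesn't pin P yet; pick P=1 and continue ⇒ P=1.
Step 5. [col 2: A + P ≡ F (mod 10)] in column 2 we have A+P≡F with carry-in 1; given A=6, P=1 and digits 1,6,7,9 already taken and all letters distinct, that pins F to 8, so F=8.
Step 6. [col 3: I + S ≡ J (mod 10)] I=5 is one option consistent with column 3 (I + S ≡ J (mod 10), carry-in 0) — take it. So I=5.
Step 7. [col 3: I + S ≡ J (mod 10)] column 3: given I=5, S=7, carry-in 0, and digits 1,5,6,7,8,9 already taken and all letters distinct, I+S≡J (mod 10) forces J=2. So J=2.
Step 8. [col 4: E + S ≡ F (mod 10)] column 4 reads E+S+carry(1)=F with S=7, F=8; with digits 1,2,5,6,7,8,9 already taken and all letters distinct, the only value for E is 0. So E=0.
Step 9. [col 5: R + G ≡ S (mod 10)] R=3 is one option consistent with column 5 (R + G ≡ S (mod 10), carry-in 0) — take it, so R=3.
Step 10. [col 5: R + G ≡ S (mod 10)] column 5 reads R+G+carry(0)=S with R=3, S=7; with digits 0,1,2,3,5,6,7,8,9 already taken and all letters distinct, the only value for G is 4, so G=4.

Answer: A=6, E=0, F=8, G=4, I=5, J=2, P=1, R=3, S=7, U=9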